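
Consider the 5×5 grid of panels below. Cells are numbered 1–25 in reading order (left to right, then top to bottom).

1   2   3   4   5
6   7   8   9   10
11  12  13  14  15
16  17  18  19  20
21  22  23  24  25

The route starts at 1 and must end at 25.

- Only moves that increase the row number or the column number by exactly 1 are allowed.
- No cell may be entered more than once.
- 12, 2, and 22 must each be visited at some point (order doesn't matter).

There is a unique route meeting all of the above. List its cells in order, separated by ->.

1 -> 2 -> 7 -> 12 -> 17 -> 22 -> 23 -> 24 -> 25

Moves only go right or down, so the column and row indices never decrease.
Route from 1: right 1 to 2, down 4 to 22, right 3 to 25 — 8 moves in all.
Check: all required cells visited.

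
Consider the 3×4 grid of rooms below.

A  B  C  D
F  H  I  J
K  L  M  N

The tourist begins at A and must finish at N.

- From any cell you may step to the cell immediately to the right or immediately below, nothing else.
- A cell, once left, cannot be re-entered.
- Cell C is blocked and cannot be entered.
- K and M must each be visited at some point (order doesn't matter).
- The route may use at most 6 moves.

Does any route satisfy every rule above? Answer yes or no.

One route that works: A → F → K → L → M → N.

yes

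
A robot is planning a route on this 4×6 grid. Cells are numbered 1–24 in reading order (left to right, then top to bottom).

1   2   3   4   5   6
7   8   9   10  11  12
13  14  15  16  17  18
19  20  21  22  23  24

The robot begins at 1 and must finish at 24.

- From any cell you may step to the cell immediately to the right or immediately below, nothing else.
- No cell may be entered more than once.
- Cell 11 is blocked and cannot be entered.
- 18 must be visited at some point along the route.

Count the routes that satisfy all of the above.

A right/down-only route from 1 to 24 makes exactly 3 down-moves and 5 right-moves in some order.
With no other constraints that would be C(8,3) = 56 routes.
Split at 18 and multiply the segment counts (each segment already excludes blocked cells): 1→18: 11; 18→24: 1; product = 11.
That gives 11 routes.

11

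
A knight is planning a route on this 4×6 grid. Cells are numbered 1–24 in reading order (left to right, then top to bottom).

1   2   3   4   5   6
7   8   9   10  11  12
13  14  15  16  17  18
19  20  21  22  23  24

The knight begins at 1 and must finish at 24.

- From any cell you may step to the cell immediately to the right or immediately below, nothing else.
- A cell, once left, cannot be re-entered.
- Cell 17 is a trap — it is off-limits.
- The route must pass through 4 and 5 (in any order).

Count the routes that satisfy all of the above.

2

A right/down-only route from 1 to 24 makes exactly 3 down-moves and 5 right-moves in some order.
With no other constraints that would be C(8,3) = 56 routes.
A monotone route can only reach the required cells in the order 4, 5, so split there and multiply the segment counts (each segment already excludes blocked cells): 1→4: 1; 4→5: 1; 5→24: 2; product = 2.
That gives 2 routes.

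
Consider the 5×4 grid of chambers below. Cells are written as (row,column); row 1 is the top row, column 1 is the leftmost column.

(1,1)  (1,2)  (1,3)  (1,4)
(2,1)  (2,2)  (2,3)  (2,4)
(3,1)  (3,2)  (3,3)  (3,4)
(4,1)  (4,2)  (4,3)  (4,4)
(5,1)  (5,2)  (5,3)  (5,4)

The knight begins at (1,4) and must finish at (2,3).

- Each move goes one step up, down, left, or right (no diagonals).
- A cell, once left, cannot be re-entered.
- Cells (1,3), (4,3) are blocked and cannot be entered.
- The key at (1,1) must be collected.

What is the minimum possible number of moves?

Any route passes through (1,1) somewhere between (1,4) and (2,3). Summing Manhattan distances along the two legs ((1,4) → (1,1) → (2,3)) gives a lower bound of 3 + 3 = 6 moves.
That bound ignores the blocked cells. Measuring each leg by the fewest moves that actually steer around them ((1,4)→(1,1): 5; (1,1)→(2,3): 3) raises the lower bound to 8.
The shortest route satisfying every rule uses 10 moves: (1,4) → (2,4) → (3,4) → (3,3) → (3,2) → (3,1) → (2,1) → (1,1) → (1,2) → (2,2) → (2,3).
The bound of 8 isn't tight here; checking systematically, no route of length 8 through 9 satisfies every constraint, so 10 is the minimum.

10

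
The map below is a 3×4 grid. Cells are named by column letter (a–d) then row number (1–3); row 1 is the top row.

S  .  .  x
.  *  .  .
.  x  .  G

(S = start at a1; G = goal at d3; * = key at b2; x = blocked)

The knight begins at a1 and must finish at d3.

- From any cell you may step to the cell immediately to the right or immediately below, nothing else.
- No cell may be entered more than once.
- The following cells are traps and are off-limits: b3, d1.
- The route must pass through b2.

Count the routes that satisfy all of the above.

A right/down-only route from a1 to d3 makes exactly 2 down-moves and 3 right-moves in some order.
With no other constraints that would be C(5,2) = 10 routes.
Split at b2 and multiply the segment counts (each segment already excludes blocked cells): a1→b2: 2; b2→d3: 2; product = 4.
That gives 4 routes.

4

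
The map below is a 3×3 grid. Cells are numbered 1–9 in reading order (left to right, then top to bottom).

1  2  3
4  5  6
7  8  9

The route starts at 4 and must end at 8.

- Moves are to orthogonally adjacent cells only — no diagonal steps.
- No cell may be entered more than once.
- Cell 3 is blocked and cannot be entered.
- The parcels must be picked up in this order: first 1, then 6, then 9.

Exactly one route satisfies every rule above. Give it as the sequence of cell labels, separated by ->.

The waypoints must appear in the order 1, 6, 9, with no cell reused.
Route from 4: up 1 to 1, right 1 to 2, down 1 to 5, right 1 to 6, down 1 to 9, left 1 to 8 — 6 moves in all.
Check: order respected (1 at step 1, 6 at step 4, 9 at step 5).

4 -> 1 -> 2 -> 5 -> 6 -> 9 -> 8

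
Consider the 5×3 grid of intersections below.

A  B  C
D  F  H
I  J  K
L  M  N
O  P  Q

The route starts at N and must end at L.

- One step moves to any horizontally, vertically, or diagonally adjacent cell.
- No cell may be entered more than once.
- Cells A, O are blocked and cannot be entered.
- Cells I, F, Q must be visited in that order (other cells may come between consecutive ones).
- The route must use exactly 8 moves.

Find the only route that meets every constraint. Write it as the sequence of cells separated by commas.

The waypoints must appear in the order I, F, Q, with no cell reused.
Route from N: up-left to J, left to I, up-right to F, down-right to K, down-left to M, down-right to Q, left to P, up-left to L — 8 moves in all.
Check: order respected (I at step 2, F at step 3, Q at step 6); 8 moves as required.

N, J, I, F, K, M, Q, P, L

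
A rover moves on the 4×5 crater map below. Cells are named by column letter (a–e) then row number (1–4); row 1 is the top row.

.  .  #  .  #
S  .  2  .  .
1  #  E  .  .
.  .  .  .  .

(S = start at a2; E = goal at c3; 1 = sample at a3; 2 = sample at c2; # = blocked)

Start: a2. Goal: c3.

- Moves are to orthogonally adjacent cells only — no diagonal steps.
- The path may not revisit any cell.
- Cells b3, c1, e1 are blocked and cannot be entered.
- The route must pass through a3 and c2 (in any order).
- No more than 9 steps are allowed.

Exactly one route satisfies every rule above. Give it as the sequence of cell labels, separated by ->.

a2 -> a3 -> a4 -> b4 -> c4 -> d4 -> d3 -> d2 -> c2 -> c3

The budget equals the shortest possible length, so every move has to be on a shortest route through the required cells.
Route from a2: 2× down (reaching a4), 3× right (reaching d4), 2× up (reaching d2), left to c2, down to c3 — 9 moves in all.
Check: all required cells visited; 9 ≤ 9 moves.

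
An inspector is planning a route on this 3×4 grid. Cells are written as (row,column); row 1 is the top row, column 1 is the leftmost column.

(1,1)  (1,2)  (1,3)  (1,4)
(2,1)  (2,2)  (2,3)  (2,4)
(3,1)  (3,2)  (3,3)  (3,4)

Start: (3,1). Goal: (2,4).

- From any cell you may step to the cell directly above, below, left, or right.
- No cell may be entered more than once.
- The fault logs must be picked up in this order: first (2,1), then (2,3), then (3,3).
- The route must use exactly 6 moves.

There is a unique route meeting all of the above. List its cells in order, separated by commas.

(3,1), (2,1), (2,2), (2,3), (3,3), (3,4), (2,4)

The waypoints must appear in the order (2,1), (2,3), (3,3), with no cell reused.
Route from (3,1): up 1 to (2,1), right 2 to (2,3), down 1 to (3,3), right 1 to (3,4), up 1 to (2,4) — 6 moves in all.
Check: order respected ((2,1) at step 1, (2,3) at step 3, (3,3) at step 4); 6 moves as required.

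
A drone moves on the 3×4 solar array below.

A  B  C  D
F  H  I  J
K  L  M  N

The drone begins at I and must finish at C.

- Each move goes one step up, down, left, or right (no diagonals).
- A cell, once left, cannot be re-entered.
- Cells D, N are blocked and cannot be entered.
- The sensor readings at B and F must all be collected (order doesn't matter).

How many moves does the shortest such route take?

5

Any route passes through B and F in some order between I and C. Summing Manhattan distances along each leg and taking the cheapest ordering (I → F → B → C) gives a lower bound of 2 + 2 + 1 = 5 moves.
A route of 5 moves achieves this: I → H → F → A → B → C.
Since 5 matches the lower bound, it is optimal.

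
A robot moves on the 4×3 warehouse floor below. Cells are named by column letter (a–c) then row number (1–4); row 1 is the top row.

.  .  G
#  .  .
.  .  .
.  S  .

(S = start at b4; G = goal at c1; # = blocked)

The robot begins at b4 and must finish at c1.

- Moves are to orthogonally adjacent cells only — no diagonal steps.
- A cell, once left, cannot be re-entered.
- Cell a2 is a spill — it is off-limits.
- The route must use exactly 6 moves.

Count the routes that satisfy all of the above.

7

Need simple routes of exactly 6 moves from b4 to c1 (Manhattan distance 4, so 1 moves are spent on a detour and 1 undoing it).
Enumerating: b4 b3 c3 c2 b2 b1 c1 | b4 a4 a3 b3 b2 b1 c1 | b4 a4 a3 b3 b2 c2 c1 | b4 a4 a3 b3 c3 c2 c1 | b4 c4 c3 c2 b2 b1 c1 | b4 c4 c3 b3 b2 b1 c1 | b4 c4 c3 b3 b2 c2 c1.
That gives 7 routes.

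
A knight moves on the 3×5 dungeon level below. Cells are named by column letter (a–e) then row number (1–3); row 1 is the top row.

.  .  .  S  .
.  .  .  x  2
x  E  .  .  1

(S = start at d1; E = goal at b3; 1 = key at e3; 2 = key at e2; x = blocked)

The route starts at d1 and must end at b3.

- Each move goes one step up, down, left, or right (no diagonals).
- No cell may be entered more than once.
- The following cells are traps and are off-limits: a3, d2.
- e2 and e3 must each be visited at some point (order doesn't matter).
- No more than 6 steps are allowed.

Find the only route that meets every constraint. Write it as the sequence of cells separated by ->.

The 6-move cap with required stops at e2, e3 leaves no slack for detours.
Route from d1: right 1 to e1, down 2 to e3, left 3 to b3 — 6 moves in all.
Check: all required cells visited; 6 ≤ 6 moves.

d1 -> e1 -> e2 -> e3 -> d3 -> c3 -> b3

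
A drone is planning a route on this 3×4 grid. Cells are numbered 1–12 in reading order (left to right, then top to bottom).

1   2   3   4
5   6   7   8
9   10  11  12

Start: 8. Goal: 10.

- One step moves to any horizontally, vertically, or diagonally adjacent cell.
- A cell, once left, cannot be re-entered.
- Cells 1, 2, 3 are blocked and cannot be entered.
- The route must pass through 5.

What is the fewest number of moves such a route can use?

4

Any route passes through 5 somewhere between 8 and 10. Summing Chebyshev distances along the two legs (8 → 5 → 10) gives a lower bound of 3 + 1 = 4 moves.
A route of 4 moves achieves this: 8 → 7 → 6 → 5 → 10.
Since 4 matches the lower bound, it is optimal.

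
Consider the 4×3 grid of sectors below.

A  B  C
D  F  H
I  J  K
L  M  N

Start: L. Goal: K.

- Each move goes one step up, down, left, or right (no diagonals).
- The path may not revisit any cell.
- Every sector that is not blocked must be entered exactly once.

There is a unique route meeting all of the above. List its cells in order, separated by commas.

L, I, D, A, B, C, H, F, J, M, N, K

Need to visit all 12 open cells exactly once, starting at L and ending at K.
Cell N has only two open neighbours (K and M), so the path must pass straight through it: one of those is the cell it's entered from and the other is where it exits.
Route from L: up 3 to A, right 2 to C, down 1 to H, left 1 to F, down 2 to M, right 1 to N, up 1 to K — 11 moves in all.
Check: all 12 open cells covered.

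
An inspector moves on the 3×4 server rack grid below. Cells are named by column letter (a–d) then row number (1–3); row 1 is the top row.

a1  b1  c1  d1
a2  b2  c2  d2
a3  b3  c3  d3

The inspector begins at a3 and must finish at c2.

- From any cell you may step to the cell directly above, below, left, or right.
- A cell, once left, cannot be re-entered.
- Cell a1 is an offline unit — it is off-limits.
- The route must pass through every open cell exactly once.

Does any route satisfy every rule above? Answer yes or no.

no

Colour the cells like a checkerboard: each orthogonal step flips colour, so a Hamiltonian route alternates colours. Here there are 5 cells of one colour and 6 of the other, with start on the opposite colour to the goal — the counts and endpoints can't be arranged into an alternating sequence of length 11, so no Hamiltonian route exists.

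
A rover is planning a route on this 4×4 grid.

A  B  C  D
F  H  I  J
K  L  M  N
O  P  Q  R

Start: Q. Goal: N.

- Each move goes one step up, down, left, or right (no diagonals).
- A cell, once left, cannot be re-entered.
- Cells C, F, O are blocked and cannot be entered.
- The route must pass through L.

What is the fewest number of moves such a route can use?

4

Any route passes through L somewhere between Q and N. Summing Manhattan distances along the two legs (Q → L → N) gives a lower bound of 2 + 2 = 4 moves.
A route of 4 moves achieves this: Q → P → L → M → N.
Since 4 matches the lower bound, it is optimal.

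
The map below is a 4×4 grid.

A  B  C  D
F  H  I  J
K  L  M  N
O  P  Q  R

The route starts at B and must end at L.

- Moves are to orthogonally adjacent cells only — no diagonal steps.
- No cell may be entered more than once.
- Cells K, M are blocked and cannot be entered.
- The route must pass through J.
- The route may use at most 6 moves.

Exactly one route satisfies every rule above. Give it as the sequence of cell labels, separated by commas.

B, C, D, J, I, H, L

The 6-move cap with required stops at J leaves no slack for detours.
Route from B: right 2 to D, down 1 to J, left 2 to H, down 1 to L — 6 moves in all.
Check: all required cells visited; 6 ≤ 6 moves.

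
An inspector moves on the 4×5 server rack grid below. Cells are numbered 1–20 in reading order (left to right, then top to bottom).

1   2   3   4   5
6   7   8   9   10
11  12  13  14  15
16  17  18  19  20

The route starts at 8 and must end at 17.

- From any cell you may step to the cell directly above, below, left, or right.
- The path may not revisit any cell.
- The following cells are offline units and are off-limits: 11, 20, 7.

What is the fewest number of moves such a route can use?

The Manhattan distance from 8 to 17 is |2−4| + |3−2| = 3, so at least 3 moves are needed.
A route of 3 moves achieves this: 8 → 13 → 18 → 17.
Since 3 matches the lower bound, it is optimal.

3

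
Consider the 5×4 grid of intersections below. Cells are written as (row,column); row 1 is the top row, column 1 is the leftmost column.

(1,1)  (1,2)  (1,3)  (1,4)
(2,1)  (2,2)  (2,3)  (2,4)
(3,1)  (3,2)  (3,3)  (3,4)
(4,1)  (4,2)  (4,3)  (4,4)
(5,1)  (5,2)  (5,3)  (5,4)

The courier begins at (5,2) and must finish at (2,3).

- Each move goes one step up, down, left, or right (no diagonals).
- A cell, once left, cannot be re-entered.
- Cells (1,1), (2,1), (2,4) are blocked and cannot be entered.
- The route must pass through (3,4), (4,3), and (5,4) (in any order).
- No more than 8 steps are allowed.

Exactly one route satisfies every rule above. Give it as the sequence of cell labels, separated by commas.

Any route must reach (3,4), (4,3), and (5,4) and still end at (2,3) within 8 moves, so the order of the required stops is forced.
Route from (5,2): up 1 to (4,2), right 1 to (4,3), down 1 to (5,3), right 1 to (5,4), up 2 to (3,4), left 1 to (3,3), up 1 to (2,3) — 8 moves in all.
Check: all required cells visited; 8 ≤ 8 moves.

(5,2), (4,2), (4,3), (5,3), (5,4), (4,4), (3,4), (3,3), (2,3)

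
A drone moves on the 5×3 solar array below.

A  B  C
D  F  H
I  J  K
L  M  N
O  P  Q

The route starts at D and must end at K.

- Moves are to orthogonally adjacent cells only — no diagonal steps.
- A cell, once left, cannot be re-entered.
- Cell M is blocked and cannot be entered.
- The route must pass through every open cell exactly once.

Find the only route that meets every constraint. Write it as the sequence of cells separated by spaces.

Need to visit all 14 open cells exactly once, starting at D and ending at K.
Route from D: up 1 to A, right 2 to C, down 1 to H, left 1 to F, down 1 to J, left 1 to I, down 2 to O, right 2 to Q, up 2 to K — 13 moves in all.
Check: all 14 open cells covered.

D A B C H F J I L O P Q N K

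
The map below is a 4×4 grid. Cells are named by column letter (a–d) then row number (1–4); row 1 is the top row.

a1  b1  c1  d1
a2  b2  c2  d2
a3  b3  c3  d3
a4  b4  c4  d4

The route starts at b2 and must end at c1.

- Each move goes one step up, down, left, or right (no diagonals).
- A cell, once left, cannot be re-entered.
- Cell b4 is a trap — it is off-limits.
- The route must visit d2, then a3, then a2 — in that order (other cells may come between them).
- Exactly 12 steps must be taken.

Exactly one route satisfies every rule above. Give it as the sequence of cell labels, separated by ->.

b2 -> c2 -> d2 -> d3 -> d4 -> c4 -> c3 -> b3 -> a3 -> a2 -> a1 -> b1 -> c1

The waypoints must appear in the order d2, a3, a2, with no cell reused.
Route from b2: right 2 to d2, down 2 to d4, left 1 to c4, up 1 to c3, left 2 to a3, up 2 to a1, right 2 to c1 — 12 moves in all.
Check: order respected (d2 at step 2, a3 at step 8, a2 at step 9); 12 moves as required.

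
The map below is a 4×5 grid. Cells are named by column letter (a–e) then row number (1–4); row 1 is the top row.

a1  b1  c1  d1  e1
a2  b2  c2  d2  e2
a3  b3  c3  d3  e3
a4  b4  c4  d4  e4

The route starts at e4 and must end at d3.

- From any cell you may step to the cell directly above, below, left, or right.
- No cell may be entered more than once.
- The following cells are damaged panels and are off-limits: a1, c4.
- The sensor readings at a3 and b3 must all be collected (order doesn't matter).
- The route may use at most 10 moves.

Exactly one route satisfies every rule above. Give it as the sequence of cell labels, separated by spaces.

The budget equals the shortest possible length, so every move has to be on a shortest route through the required cells.
Route from e4: up 2 to e2, left 4 to a2, down 1 to a3, right 3 to d3 — 10 moves in all.
Check: all required cells visited; 10 ≤ 10 moves.

e4 e3 e2 d2 c2 b2 a2 a3 b3 c3 d3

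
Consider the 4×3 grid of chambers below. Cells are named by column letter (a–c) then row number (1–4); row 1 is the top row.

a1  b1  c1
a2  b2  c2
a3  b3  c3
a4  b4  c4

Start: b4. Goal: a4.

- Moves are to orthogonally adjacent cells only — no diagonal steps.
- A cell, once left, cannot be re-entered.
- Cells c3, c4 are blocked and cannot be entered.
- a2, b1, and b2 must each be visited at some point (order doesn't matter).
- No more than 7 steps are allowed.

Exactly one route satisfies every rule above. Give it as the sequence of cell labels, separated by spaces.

The 7-move cap with required stops at a2, b1, b2 leaves no slack for detours.
Route from b4: up 3 to b1, left 1 to a1, down 3 to a4 — 7 moves in all.
Check: all required cells visited; 7 ≤ 7 moves.

b4 b3 b2 b1 a1 a2 a3 a4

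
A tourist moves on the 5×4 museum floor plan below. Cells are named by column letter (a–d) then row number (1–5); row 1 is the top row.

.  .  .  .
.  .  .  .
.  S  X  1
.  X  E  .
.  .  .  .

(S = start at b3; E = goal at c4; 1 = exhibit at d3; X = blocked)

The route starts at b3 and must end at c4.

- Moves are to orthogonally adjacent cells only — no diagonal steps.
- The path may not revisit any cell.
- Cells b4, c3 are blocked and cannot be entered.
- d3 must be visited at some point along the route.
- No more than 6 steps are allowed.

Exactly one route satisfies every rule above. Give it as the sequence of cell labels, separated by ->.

The 6-move cap with required stops at d3 leaves no slack for detours.
Route from b3: up 1 to b2, right 2 to d2, down 2 to d4, left 1 to c4 — 6 moves in all.
Check: all required cells visited; 6 ≤ 6 moves.

b3 -> b2 -> c2 -> d2 -> d3 -> d4 -> c4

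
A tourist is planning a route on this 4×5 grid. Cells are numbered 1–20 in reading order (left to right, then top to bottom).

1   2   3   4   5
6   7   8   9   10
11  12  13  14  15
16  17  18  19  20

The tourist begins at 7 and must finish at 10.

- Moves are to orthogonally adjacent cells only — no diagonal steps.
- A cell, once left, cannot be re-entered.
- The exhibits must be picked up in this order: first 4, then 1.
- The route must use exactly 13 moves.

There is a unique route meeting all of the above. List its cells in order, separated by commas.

The waypoints must appear in the order 4, 1, with no cell reused.
Route from 7: 2× right (reaching 9), up to 4, 3× left (reaching 1), 2× down (reaching 11), 4× right (reaching 15), up to 10 — 13 moves in all.
Check: order respected (4 at step 3, 1 at step 6); 13 moves as required.

7, 8, 9, 4, 3, 2, 1, 6, 11, 12, 13, 14, 15, 10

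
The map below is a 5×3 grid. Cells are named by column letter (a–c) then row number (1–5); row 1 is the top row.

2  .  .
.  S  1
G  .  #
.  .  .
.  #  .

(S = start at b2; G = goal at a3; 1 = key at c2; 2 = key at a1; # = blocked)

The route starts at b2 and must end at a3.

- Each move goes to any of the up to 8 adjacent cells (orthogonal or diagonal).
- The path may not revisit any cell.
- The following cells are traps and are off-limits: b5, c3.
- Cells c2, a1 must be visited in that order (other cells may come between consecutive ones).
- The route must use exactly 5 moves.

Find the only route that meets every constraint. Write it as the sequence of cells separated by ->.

The waypoints must appear in the order c2, a1, with no cell reused.
Route from b2: right 1 to c2, up-left 1 to b1, left 1 to a1, down 2 to a3 — 5 moves in all.
Check: order respected (1 at step 1, 2 at step 3); 5 moves as required.

b2 -> c2 -> b1 -> a1 -> a2 -> a3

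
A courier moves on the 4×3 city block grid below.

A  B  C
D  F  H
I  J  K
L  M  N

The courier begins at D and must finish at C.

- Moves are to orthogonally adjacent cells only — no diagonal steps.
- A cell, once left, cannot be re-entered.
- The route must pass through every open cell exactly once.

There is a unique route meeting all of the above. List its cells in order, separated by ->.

Need to visit all 12 open cells exactly once, starting at D and ending at C.
Route from D: up 1 to A, right 1 to B, down 2 to J, left 1 to I, down 1 to L, right 2 to N, up 3 to C — 11 moves in all.
Check: all 12 open cells covered.

D -> A -> B -> F -> J -> I -> L -> M -> N -> K -> H -> C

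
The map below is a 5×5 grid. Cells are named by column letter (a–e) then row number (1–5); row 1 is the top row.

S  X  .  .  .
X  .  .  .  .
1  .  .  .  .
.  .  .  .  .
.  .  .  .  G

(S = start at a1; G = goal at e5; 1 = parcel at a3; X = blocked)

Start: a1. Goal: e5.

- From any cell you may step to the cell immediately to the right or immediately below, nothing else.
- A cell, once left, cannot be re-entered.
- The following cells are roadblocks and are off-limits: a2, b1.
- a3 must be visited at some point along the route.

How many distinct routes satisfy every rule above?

0

A right/down-only route from a1 to e5 makes exactly 4 down-moves and 4 right-moves in some order.
With no other constraints that would be C(8,4) = 70 routes.
Split at a3 and multiply the segment counts (each segment already excludes blocked cells): a1→a3: 0; a3→e5: 15; product = 0.
No route satisfies every constraint, so the count is 0.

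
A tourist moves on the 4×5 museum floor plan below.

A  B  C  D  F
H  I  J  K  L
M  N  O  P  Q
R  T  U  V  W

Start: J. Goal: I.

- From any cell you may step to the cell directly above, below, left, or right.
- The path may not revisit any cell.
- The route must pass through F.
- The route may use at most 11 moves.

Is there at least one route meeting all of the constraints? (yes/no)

yes

One route that works: J → K → L → F → D → C → B → I.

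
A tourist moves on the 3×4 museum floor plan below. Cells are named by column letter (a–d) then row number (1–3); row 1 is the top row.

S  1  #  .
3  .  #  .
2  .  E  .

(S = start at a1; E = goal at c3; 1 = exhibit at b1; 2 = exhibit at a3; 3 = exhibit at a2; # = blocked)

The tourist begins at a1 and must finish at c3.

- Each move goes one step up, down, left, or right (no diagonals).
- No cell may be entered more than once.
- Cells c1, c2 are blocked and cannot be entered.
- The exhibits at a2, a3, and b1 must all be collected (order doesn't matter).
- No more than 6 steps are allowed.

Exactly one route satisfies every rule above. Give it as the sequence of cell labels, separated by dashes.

The budget equals the shortest possible length, so every move has to be on a shortest route through the required cells.
Route from a1: right to b1, down to b2, left to a2, down to a3, 2× right (reaching c3) — 6 moves in all.
Check: all required cells visited; 6 ≤ 6 moves.

a1 - b1 - b2 - a2 - a3 - b3 - c3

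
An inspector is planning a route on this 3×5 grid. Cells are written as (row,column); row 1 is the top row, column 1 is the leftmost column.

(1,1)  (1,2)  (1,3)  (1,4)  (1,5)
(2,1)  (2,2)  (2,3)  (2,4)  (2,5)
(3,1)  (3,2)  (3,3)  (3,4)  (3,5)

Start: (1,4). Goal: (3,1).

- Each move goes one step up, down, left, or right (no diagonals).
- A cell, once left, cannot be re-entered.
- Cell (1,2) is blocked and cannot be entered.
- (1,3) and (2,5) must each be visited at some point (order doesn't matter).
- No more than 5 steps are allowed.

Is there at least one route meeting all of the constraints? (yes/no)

Even ignoring the no-revisit rule, getting from (1,4) to (3,1), taking the cheapest ordering (1,4) → (1,3) → (2,5) → (3,1) needs at least 1 + 3 + 5 = 9 moves (Manhattan distance per leg), which exceeds the 5-move limit.

no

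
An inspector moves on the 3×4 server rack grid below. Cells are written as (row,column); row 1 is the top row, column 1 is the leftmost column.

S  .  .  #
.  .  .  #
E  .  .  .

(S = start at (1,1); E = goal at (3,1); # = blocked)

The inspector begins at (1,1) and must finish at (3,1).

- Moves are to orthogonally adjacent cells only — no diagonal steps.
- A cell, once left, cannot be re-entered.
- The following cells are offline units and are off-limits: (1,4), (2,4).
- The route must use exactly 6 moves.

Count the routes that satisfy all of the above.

Need simple routes of exactly 6 moves from (1,1) to (3,1) (Manhattan distance 2, so 2 moves are spent on a detour and 2 undoing it).
Enumerating: (1,1) (2,1) (2,2) (2,3) (3,3) (3,2) (3,1) | (1,1) (1,2) (2,2) (2,3) (3,3) (3,2) (3,1) | (1,1) (1,2) (1,3) (2,3) (3,3) (3,2) (3,1) | (1,1) (1,2) (1,3) (2,3) (2,2) (3,2) (3,1) | (1,1) (1,2) (1,3) (2,3) (2,2) (2,1) (3,1).
That gives 5 routes.

5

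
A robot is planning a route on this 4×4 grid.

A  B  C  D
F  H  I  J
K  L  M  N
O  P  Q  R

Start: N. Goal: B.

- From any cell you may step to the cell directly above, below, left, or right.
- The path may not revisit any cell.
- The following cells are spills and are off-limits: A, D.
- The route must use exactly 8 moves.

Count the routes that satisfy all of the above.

Need simple routes of exactly 8 moves from N to B (Manhattan distance 4, so 2 moves are spent on a detour and 2 undoing it).
Branch systematically from the start, pruning whenever the remaining move budget drops below the Manhattan distance to B or differs from it in parity. Grouping the completions by first move — via J: 2; via R: 8; via M: 6 — and summing: 2 + 8 + 6 = 16.
That gives 16 routes.

16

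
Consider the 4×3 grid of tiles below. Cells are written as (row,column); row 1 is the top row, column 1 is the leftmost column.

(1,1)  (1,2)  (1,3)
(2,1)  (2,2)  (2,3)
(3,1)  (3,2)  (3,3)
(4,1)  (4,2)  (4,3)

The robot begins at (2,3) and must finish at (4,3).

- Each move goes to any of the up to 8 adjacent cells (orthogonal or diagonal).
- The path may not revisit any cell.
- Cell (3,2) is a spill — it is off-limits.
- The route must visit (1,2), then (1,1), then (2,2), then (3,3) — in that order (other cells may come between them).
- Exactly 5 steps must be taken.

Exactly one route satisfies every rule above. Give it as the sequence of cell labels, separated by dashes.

The waypoints must appear in the order (1,2), (1,1), (2,2), (3,3), with no cell reused.
Route from (2,3): up-left 1 to (1,2), left 1 to (1,1), down-right 2 to (3,3), down 1 to (4,3) — 5 moves in all.
Check: order respected ((1,2) at step 1, (1,1) at step 2, (2,2) at step 3, (3,3) at step 4); 5 moves as required.

(2,3) - (1,2) - (1,1) - (2,2) - (3,3) - (4,3)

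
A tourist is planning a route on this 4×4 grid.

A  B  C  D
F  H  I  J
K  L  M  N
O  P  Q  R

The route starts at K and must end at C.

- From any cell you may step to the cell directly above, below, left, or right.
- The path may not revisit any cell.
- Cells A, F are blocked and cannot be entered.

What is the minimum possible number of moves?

The Manhattan distance from K to C is |3−1| + |1−3| = 4, so at least 4 moves are needed.
A route of 4 moves achieves this: K → L → H → B → C.
Since 4 matches the lower bound, it is optimal.

4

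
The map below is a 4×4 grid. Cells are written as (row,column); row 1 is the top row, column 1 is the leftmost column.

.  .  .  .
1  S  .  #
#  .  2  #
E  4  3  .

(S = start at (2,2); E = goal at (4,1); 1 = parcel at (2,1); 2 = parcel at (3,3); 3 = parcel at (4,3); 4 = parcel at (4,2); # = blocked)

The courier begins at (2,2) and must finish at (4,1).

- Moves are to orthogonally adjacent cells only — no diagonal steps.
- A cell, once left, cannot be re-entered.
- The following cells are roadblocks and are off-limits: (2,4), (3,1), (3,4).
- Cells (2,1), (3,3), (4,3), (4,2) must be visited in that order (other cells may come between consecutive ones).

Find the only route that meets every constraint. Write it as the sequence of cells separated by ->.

The waypoints must appear in the order (2,1), (3,3), (4,3), (4,2), with no cell reused.
Route from (2,2): left to (2,1), up to (1,1), 2× right (reaching (1,3)), 3× down (reaching (4,3)), 2× left (reaching (4,1)) — 9 moves in all.
Check: order respected (1 at step 1, 2 at step 6, 3 at step 7, 4 at step 8).

(2,2) -> (2,1) -> (1,1) -> (1,2) -> (1,3) -> (2,3) -> (3,3) -> (4,3) -> (4,2) -> (4,1)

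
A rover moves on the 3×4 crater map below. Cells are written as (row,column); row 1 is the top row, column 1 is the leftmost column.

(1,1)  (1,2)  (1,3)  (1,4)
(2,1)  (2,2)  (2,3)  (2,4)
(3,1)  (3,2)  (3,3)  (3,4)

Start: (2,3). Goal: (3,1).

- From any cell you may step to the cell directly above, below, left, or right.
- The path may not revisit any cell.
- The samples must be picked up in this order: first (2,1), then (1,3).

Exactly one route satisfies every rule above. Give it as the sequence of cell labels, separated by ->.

The waypoints must appear in the order (2,1), (1,3), with no cell reused.
Route from (2,3): 2× left (reaching (2,1)), up to (1,1), 3× right (reaching (1,4)), 2× down (reaching (3,4)), 3× left (reaching (3,1)) — 11 moves in all.
Check: order respected ((2,1) at step 2, (1,3) at step 5).

(2,3) -> (2,2) -> (2,1) -> (1,1) -> (1,2) -> (1,3) -> (1,4) -> (2,4) -> (3,4) -> (3,3) -> (3,2) -> (3,1)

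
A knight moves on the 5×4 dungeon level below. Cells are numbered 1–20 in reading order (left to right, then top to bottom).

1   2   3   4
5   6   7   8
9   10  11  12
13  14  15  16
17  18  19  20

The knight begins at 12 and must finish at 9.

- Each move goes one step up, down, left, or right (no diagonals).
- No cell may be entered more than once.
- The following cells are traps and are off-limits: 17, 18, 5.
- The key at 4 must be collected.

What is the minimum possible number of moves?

7

Any route passes through 4 somewhere between 12 and 9. Summing Manhattan distances along the two legs (12 → 4 → 9) gives a lower bound of 2 + 5 = 7 moves.
A route of 7 moves achieves this: 12 → 8 → 4 → 3 → 7 → 11 → 10 → 9.
Since 7 matches the lower bound, it is optimal.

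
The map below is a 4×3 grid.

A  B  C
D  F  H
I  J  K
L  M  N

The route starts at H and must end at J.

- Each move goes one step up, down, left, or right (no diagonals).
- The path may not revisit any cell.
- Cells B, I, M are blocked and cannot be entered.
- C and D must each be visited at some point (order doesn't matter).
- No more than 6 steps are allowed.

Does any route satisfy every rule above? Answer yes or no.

C must be visited but has only one open neighbour (H), and it is neither the start nor the goal — the route would have to enter and leave through H, re-entering it.

no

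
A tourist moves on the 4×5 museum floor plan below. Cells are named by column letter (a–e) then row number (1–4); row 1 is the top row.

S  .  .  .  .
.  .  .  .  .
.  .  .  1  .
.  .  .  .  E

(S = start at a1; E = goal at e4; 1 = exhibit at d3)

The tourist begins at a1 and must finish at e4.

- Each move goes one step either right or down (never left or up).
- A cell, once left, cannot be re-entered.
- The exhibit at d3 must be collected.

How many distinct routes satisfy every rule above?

20

A right/down-only route from a1 to e4 makes exactly 3 down-moves and 4 right-moves in some order.
With no other constraints that would be C(7,3) = 35 routes.
Split at d3 and multiply the segment counts: a1→d3: 10; d3→e4: 2; product = 20.
That gives 20 routes.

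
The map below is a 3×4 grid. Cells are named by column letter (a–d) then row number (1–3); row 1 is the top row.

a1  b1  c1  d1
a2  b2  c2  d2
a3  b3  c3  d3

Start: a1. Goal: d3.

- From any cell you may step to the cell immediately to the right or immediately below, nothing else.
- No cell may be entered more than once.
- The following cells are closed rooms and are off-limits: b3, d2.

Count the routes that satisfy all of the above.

A right/down-only route from a1 to d3 makes exactly 2 down-moves and 3 right-moves in some order.
With no other constraints that would be C(5,2) = 10 routes.
Subtract routes through each blocked cell (inclusion–exclusion for overlaps): − through d2: 4 − through b3: 3 → 3.
That gives 3 routes.

3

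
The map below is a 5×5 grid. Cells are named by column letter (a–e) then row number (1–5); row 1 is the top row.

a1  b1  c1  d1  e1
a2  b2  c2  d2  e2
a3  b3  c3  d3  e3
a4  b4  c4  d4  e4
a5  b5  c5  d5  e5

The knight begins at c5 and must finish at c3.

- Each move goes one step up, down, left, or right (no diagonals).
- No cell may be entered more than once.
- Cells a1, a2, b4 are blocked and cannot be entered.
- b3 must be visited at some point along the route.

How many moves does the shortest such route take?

6

Any route passes through b3 somewhere between c5 and c3. Summing Manhattan distances along the two legs (c5 → b3 → c3) gives a lower bound of 3 + 1 = 4 moves.
The shortest route satisfying every rule uses 6 moves: c5 → b5 → a5 → a4 → a3 → b3 → c3.
The no-revisit rule (legs can't share cells) pushes the minimum above the 4-move bound; an exhaustive check rules out every length from 4 to 5, leaving 6 as the minimum.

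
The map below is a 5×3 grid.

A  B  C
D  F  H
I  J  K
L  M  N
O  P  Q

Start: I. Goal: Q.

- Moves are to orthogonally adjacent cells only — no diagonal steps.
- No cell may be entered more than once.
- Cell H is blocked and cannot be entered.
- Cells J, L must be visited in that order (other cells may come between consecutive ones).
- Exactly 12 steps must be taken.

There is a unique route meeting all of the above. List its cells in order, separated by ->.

I -> D -> A -> B -> F -> J -> K -> N -> M -> L -> O -> P -> Q

The waypoints must appear in the order J, L, with no cell reused.
Route from I: up 2 to A, right 1 to B, down 2 to J, right 1 to K, down 1 to N, left 2 to L, down 1 to O, right 2 to Q — 12 moves in all.
Check: order respected (J at step 5, L at step 9); 12 moves as required.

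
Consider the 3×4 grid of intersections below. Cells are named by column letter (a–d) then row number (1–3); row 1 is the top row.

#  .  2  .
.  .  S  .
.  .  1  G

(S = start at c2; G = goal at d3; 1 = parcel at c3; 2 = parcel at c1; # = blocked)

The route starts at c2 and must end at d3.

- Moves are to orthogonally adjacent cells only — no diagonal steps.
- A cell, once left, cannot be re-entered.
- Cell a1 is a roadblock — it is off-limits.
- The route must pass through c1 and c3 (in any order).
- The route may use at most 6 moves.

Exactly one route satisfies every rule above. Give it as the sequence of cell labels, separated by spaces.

c2 c1 b1 b2 b3 c3 d3

The budget equals the shortest possible length, so every move has to be on a shortest route through the required cells.
Route from c2: up to c1, left to b1, 2× down (reaching b3), 2× right (reaching d3) — 6 moves in all.
Check: all required cells visited; 6 ≤ 6 moves.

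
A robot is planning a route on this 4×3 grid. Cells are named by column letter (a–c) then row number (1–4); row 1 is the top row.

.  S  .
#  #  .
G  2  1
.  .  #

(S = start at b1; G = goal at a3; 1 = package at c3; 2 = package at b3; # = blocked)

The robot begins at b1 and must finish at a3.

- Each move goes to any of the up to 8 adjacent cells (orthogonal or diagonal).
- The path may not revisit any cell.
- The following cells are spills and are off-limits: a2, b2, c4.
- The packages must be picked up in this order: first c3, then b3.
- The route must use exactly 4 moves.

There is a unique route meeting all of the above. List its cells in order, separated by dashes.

b1 - c2 - c3 - b3 - a3

The waypoints must appear in the order c3, b3, with no cell reused.
Route from b1: down-right 1 to c2, down 1 to c3, left 2 to a3 — 4 moves in all.
Check: order respected (1 at step 2, 2 at step 3); 4 moves as required.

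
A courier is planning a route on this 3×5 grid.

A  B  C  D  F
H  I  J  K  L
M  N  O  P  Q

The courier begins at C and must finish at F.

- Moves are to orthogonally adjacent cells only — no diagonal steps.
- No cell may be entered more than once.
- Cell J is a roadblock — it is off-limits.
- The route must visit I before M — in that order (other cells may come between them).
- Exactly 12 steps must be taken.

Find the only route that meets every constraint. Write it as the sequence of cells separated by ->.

C -> B -> I -> H -> M -> N -> O -> P -> Q -> L -> K -> D -> F

The waypoints must appear in the order I, M, with no cell reused.
Route from C: left 1 to B, down 1 to I, left 1 to H, down 1 to M, right 4 to Q, up 1 to L, left 1 to K, up 1 to D, right 1 to F — 12 moves in all.
Check: order respected (I at step 2, M at step 4); 12 moves as required.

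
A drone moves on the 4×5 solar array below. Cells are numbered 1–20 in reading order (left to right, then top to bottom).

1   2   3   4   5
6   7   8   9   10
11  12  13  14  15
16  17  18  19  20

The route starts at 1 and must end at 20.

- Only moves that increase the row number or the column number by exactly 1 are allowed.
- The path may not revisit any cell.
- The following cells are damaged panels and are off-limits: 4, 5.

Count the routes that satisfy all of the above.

31

A right/down-only route from 1 to 20 makes exactly 3 down-moves and 4 right-moves in some order.
With no other constraints that would be C(7,3) = 35 routes.
Subtract routes through each blocked cell (inclusion–exclusion for overlaps): − through 4: 4 − through 5: 1 + through 4&5: 1 → 31.
That gives 31 routes.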